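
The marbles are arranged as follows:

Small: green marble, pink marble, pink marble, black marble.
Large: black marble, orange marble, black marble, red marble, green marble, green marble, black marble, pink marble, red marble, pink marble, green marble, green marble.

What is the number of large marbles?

12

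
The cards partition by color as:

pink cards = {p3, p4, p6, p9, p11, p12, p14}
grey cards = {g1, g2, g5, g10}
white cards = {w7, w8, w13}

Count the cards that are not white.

Total cards: 14; with the excluded value: 3; remaining 14 − 3 = 11.

11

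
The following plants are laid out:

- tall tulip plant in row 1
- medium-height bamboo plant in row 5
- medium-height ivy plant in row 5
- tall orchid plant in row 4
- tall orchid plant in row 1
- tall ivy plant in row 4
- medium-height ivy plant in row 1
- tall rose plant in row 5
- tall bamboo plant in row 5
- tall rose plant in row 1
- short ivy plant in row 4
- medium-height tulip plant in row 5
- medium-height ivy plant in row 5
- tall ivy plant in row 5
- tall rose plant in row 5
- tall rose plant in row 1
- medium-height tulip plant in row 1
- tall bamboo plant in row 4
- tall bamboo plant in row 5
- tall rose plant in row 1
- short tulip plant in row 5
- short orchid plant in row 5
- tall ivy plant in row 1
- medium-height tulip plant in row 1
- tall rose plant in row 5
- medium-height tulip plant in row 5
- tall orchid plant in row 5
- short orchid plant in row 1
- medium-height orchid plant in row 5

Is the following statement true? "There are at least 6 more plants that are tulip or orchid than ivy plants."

There are 12 plants that are tulip or orchid.
There are 7 ivy plants.
The claim requires 12 − 7 = 5 ≥ 6, which does not hold.

False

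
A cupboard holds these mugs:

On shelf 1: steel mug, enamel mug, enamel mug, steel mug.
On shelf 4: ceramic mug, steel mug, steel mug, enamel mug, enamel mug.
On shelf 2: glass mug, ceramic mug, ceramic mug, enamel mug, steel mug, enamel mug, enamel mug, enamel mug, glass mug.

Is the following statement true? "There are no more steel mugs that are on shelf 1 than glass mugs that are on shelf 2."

There are 2 steel mugs on shelf 1.
There are 2 glass mugs on shelf 2.
The claim requires 2 ≤ 2, which holds.

True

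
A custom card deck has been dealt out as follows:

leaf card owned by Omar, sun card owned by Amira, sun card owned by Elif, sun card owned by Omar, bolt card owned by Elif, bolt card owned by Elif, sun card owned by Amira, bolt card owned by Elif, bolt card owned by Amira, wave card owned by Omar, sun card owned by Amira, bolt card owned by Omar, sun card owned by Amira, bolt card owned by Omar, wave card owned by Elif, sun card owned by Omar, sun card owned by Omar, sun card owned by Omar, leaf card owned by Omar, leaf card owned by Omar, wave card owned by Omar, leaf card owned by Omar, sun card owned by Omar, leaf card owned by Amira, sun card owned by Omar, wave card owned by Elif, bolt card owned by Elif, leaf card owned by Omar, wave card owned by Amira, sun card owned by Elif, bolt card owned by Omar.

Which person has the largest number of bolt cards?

Counts by player (restricted to bolt cards): Elif→4, Omar→3, Amira→1.
The maximum is 4, held uniquely by Elif.

Elif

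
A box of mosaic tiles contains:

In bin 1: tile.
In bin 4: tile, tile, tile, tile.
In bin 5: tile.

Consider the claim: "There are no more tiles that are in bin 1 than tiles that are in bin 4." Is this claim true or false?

True

|tiles in bin 1| = 1.
|tiles in bin 4| = 4.
The claim requires 1 ≤ 4, which holds.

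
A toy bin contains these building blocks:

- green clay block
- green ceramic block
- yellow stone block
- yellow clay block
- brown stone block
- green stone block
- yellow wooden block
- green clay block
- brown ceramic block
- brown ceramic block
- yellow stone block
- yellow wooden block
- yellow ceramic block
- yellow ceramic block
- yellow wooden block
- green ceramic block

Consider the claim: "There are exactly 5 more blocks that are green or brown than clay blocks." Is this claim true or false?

True

blocks that are green or brown: 8.
clay blocks: 3.
The claim requires 8 − 3 (= 5) to equal 5, which holds.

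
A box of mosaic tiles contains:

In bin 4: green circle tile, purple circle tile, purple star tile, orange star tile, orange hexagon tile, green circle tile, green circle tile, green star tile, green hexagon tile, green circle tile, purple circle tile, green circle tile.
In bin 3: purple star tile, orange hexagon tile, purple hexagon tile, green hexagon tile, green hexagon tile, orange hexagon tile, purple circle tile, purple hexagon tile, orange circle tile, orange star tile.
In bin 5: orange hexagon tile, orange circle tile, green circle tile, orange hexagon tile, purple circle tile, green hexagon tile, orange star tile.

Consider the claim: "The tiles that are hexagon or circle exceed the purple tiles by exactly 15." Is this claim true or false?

tiles that are hexagon or circle: 23.
purple tiles: 8.
The claim requires 23 − 8 (= 15) to equal 15, which holds.

True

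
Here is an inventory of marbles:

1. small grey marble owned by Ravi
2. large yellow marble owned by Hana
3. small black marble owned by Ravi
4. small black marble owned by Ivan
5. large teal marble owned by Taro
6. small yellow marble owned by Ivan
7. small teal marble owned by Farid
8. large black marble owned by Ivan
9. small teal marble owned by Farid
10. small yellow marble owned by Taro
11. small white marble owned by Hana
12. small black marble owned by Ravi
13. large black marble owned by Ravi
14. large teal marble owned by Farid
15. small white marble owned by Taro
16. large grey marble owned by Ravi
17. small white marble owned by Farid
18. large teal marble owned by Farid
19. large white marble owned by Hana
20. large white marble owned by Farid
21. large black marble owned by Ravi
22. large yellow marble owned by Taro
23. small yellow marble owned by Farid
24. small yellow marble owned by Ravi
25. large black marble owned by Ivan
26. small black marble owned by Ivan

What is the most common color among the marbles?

Counts by color: black 8, yellow 6, white 5, teal 5, grey 2.
The maximum is 8, held uniquely by black.

black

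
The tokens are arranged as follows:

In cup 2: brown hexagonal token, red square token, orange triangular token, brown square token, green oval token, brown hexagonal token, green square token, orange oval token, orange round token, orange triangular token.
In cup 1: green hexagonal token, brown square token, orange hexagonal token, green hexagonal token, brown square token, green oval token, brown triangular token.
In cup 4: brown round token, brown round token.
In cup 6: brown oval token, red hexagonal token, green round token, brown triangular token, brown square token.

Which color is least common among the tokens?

red

Counts by color: brown 11, green 6, orange 5, red 2.
The minimum is 2, held uniquely by red.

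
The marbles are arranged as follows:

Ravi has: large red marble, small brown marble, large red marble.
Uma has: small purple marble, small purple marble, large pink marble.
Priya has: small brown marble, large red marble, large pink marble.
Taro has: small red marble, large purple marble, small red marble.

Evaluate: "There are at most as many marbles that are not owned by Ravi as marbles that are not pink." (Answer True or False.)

True

|marbles that are not owned by Ravi| = 9.
|marbles that are not pink| = 10.
The claim requires 9 ≤ 10, which holds.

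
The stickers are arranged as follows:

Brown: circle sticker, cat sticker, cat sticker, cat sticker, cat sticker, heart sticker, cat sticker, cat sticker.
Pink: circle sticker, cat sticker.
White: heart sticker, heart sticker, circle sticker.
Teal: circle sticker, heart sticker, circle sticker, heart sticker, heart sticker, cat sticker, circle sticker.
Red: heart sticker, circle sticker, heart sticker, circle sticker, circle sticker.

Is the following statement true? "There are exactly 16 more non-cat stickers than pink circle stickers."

non-cat stickers: 17.
pink circle stickers: 1.
The claim requires 17 − 1 (= 16) to equal 16, which holds.

True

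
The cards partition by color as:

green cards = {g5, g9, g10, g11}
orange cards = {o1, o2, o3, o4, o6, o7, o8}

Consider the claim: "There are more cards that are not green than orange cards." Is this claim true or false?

False

|cards that are not green| = 7.
|orange cards| = 7.
The claim requires 7 > 7, which does not hold.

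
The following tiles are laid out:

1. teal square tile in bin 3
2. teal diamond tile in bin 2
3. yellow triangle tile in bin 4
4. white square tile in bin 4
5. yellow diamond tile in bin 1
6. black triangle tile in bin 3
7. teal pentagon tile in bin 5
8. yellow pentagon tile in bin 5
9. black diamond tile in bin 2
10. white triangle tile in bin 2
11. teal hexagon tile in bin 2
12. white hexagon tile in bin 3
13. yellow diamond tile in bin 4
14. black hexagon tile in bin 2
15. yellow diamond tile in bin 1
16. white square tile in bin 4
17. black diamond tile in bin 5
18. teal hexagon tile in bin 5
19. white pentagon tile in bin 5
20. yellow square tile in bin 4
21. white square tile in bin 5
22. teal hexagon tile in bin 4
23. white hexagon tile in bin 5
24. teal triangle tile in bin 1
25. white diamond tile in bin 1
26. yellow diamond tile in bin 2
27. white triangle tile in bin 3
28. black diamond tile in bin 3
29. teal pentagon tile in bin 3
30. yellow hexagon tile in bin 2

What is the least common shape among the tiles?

Counts by shape: diamond 9, hexagon 7, triangle 5, square 5, pentagon 4.
The minimum is 4, held uniquely by pentagon.

pentagon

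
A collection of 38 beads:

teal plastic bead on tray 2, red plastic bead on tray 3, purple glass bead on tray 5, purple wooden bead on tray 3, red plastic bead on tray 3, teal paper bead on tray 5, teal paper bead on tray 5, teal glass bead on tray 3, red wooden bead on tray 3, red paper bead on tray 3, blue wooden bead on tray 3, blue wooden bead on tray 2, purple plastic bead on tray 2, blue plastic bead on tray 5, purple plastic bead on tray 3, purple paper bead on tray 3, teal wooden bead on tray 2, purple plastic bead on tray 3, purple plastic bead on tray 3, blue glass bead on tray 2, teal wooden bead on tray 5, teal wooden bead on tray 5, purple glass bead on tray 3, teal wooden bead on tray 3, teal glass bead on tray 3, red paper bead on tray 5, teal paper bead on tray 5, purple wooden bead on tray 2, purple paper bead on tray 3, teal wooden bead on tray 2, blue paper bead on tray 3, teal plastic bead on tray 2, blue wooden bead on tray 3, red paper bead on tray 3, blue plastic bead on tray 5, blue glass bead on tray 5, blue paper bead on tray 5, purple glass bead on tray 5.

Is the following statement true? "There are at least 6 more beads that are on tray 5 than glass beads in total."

There are 12 beads on tray 5.
There are 7 glass beads.
The claim requires 12 − 7 = 5 ≥ 6, which does not hold.

False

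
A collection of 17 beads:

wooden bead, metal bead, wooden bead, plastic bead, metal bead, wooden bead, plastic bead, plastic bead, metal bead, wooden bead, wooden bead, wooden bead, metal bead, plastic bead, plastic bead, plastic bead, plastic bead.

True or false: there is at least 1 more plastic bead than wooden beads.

|plastic beads| = 7.
|wooden beads| = 6.
The claim requires 7 − 6 = 1 ≥ 1, which holds.

True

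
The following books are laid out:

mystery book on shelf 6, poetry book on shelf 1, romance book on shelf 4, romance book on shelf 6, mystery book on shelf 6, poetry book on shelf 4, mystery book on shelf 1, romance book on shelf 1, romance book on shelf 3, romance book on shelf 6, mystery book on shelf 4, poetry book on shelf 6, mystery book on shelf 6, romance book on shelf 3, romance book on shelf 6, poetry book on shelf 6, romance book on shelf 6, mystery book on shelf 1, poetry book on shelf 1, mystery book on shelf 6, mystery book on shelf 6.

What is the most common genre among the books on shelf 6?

mystery

Counts by genre (restricted to books on shelf 6): mystery 5, romance 4, poetry 2.
The maximum is 5, held uniquely by mystery.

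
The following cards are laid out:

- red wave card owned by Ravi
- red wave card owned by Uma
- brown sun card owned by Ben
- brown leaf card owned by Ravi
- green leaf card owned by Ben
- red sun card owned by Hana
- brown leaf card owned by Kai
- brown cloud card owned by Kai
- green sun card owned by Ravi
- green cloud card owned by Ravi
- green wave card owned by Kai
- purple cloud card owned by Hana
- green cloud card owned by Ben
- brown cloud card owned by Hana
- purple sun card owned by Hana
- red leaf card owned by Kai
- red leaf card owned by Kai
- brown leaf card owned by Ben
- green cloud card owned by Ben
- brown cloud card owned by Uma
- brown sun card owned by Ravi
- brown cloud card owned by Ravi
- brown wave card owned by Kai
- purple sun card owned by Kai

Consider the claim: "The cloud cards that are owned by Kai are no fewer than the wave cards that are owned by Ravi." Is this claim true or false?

|cloud cards owned by Kai| = 1.
|wave cards owned by Ravi| = 1.
The claim requires 1 ≥ 1, which holds.

True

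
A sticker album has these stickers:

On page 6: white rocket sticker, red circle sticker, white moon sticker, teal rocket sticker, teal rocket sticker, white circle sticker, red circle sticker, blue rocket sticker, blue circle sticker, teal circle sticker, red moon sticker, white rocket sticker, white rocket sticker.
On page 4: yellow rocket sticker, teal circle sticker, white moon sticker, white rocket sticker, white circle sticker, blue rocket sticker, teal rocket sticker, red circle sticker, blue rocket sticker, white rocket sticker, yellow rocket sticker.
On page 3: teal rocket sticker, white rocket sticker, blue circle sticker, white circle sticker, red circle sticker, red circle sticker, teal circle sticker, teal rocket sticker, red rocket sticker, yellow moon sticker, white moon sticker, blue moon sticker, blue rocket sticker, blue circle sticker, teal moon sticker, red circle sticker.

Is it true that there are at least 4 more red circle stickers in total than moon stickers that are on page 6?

There are 6 red circle stickers.
There are 2 moon stickers on page 6.
The claim requires 6 − 2 = 4 ≥ 4, which holds.

True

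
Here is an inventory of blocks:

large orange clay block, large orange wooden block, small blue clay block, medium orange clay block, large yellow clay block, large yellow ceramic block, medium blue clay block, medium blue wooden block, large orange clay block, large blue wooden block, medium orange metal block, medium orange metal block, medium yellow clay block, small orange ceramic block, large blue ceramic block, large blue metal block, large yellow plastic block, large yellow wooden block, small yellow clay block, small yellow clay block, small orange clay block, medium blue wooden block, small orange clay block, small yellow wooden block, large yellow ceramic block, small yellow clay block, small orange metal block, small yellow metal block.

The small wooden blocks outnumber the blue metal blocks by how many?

0

small wooden blocks: 1.
blue metal blocks: 1.
1 − 1 = 0.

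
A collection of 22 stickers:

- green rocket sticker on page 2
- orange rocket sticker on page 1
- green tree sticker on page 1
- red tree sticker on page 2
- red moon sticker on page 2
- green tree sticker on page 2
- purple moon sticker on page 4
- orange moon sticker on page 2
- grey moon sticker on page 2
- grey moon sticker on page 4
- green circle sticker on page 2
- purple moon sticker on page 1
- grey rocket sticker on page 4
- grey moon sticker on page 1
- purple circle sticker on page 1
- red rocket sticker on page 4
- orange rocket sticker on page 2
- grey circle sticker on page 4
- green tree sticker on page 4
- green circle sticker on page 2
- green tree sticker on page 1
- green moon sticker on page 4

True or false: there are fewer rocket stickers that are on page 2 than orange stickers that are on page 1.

False

rocket stickers on page 2: 2.
orange stickers on page 1: 1.
The claim requires 2 < 1, which does not hold.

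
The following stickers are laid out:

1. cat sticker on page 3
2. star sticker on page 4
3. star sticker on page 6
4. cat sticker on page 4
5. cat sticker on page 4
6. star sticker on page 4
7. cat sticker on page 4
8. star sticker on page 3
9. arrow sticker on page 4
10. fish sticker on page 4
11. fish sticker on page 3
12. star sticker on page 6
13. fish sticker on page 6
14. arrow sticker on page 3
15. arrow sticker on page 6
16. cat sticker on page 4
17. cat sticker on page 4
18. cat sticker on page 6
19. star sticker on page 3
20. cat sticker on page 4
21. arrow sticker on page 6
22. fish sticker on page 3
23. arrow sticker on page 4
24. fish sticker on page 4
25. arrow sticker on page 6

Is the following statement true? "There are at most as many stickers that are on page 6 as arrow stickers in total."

False

|stickers on page 6| = 7.
|arrow stickers| = 6.
The claim requires 7 ≤ 6, which does not hold.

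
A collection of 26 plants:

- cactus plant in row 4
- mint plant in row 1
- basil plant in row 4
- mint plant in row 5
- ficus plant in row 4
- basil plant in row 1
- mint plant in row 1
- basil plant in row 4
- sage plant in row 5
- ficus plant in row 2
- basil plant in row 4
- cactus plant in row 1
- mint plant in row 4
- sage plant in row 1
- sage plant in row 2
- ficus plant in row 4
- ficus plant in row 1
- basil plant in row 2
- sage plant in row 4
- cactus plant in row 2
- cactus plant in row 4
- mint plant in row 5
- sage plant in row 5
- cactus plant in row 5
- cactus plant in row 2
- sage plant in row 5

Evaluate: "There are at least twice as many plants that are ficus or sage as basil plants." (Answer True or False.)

True

plants that are ficus or sage: 10.
basil plants: 5.
The claim requires 10 ≥ 2 × 5 = 10, which holds.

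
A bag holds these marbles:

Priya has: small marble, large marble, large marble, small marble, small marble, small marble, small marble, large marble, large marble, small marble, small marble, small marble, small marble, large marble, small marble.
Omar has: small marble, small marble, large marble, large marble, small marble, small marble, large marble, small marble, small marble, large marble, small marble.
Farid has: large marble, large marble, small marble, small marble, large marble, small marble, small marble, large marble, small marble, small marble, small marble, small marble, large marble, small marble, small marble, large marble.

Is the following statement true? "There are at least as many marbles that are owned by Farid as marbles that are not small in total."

True

marbles owned by Farid: 16.
marbles that are not small: 15.
The claim requires 16 ≥ 15, which holds.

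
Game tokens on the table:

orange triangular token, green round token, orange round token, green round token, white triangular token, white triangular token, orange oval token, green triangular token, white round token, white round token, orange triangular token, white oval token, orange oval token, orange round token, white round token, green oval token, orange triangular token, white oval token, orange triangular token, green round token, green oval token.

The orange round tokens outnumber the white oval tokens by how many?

orange round tokens: 2.
white oval tokens: 2.
2 − 2 = 0.

0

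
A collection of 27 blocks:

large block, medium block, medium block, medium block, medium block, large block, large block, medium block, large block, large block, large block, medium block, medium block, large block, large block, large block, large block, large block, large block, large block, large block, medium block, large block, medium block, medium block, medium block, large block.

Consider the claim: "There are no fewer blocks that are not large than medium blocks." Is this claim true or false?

|blocks that are not large| = 11.
|medium blocks| = 11.
The claim requires 11 ≥ 11, which holds.

True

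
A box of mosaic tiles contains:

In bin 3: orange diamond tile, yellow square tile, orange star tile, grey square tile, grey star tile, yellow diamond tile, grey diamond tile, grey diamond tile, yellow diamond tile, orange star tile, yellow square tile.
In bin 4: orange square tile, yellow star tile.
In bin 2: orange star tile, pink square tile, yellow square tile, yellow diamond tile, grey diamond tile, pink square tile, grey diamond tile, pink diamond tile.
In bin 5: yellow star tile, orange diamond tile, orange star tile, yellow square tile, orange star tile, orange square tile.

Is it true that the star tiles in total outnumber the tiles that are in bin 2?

False

star tiles: 8.
tiles in bin 2: 8.
The claim requires 8 > 8, which does not hold.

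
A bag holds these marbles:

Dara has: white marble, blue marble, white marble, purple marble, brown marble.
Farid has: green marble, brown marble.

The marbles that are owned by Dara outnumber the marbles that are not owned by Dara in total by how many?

3

marbles owned by Dara: 5.
marbles that are not owned by Dara: 2.
5 − 2 = 3.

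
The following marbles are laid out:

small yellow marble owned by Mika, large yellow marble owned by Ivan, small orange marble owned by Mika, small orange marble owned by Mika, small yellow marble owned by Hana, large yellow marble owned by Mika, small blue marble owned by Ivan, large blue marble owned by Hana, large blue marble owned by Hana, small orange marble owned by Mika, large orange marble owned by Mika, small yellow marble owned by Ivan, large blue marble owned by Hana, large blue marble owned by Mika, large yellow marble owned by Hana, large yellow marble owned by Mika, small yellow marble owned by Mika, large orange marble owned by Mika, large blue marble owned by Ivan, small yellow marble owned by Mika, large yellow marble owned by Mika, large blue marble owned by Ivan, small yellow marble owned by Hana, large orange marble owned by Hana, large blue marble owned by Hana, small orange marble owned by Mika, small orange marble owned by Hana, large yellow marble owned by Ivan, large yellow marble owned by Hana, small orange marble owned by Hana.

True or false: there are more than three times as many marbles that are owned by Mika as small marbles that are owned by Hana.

|marbles owned by Mika| = 13.
|small marbles owned by Hana| = 4.
The claim requires 13 > 3 × 4 = 12, which holds.

True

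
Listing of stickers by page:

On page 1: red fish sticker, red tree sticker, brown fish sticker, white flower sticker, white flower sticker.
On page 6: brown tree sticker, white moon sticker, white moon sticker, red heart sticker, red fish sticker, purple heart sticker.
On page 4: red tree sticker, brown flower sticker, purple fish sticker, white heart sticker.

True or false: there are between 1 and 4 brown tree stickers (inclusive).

brown tree stickers: 1.
The claim requires 1 ≤ 1 ≤ 4, which holds.

True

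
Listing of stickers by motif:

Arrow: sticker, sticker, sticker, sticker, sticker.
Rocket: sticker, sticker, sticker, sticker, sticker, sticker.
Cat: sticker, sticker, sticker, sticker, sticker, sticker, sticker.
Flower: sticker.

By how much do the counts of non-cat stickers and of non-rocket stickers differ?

non-cat stickers: 12. non-rocket stickers: 13.
|12 − 13| = 13 − 12 = 1.

1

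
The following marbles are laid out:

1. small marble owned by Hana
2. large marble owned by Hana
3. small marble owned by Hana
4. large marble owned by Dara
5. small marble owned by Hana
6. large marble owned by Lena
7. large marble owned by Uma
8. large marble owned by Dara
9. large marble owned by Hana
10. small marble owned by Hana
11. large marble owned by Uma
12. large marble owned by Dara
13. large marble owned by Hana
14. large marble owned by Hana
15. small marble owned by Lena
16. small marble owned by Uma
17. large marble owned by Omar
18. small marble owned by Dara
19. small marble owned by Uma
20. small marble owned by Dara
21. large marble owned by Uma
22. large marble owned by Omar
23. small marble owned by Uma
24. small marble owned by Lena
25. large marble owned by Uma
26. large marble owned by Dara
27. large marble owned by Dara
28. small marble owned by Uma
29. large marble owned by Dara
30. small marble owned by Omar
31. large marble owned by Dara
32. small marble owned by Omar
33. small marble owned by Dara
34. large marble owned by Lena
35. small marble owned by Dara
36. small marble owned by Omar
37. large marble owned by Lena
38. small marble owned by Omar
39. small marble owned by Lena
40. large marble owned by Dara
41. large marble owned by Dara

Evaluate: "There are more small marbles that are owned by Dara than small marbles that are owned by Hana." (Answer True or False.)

False

small marbles owned by Dara: 4.
small marbles owned by Hana: 4.
The claim requires 4 > 4, which does not hold.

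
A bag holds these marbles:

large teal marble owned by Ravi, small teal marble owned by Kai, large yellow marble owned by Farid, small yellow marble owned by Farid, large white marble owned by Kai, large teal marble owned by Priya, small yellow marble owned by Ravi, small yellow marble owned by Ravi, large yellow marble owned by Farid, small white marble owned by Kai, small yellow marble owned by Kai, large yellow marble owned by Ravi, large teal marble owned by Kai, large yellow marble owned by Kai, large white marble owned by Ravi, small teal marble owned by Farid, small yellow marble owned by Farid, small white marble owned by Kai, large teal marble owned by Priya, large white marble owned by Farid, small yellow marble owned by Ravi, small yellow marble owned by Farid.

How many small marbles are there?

11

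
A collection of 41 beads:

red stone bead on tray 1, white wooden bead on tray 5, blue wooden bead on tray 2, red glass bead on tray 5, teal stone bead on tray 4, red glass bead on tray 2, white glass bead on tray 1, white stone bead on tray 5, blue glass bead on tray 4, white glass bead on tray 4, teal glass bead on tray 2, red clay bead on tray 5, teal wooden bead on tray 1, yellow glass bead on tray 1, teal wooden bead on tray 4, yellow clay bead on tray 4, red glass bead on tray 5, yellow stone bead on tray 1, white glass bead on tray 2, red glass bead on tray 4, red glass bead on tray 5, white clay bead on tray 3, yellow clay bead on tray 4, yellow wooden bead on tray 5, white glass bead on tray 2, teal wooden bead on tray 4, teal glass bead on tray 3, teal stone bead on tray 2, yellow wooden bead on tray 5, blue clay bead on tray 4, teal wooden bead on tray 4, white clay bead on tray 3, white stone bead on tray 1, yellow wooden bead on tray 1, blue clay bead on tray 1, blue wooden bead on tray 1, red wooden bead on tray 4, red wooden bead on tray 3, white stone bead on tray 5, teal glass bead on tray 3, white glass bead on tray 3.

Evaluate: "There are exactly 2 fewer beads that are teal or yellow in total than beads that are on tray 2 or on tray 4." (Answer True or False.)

|beads that are teal or yellow| = 16.
|beads on tray 2 or on tray 4| = 17.
The claim requires 17 − 16 (= 1) to equal 2, which does not hold.

False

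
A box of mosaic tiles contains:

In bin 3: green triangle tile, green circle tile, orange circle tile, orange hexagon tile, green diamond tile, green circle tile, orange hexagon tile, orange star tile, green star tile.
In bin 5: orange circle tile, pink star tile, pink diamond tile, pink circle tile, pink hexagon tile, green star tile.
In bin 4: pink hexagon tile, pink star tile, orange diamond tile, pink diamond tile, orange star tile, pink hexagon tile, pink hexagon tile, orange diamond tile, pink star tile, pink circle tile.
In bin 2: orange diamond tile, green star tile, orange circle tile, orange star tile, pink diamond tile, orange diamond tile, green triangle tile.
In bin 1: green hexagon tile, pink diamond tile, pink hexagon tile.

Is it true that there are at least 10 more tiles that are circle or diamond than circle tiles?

False

tiles that are circle or diamond: 16.
circle tiles: 7.
The claim requires 16 − 7 = 9 ≥ 10, which does not hold.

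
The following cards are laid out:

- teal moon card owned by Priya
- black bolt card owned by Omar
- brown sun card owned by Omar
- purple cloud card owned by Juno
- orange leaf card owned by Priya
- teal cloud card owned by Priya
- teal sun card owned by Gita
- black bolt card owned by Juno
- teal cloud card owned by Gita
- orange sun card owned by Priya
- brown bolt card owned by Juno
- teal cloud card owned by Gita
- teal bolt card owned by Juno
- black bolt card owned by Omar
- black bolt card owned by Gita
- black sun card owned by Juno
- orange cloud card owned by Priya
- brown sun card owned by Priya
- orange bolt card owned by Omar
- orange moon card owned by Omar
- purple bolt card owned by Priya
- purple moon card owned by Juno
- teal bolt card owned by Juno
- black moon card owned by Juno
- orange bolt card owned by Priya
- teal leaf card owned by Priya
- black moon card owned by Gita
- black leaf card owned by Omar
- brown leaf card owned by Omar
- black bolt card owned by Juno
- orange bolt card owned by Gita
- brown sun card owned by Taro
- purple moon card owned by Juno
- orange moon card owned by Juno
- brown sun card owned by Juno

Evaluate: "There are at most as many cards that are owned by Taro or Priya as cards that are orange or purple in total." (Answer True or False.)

True

|cards owned by Taro or Priya| = 10.
|cards that are orange or purple| = 12.
The claim requires 10 ≤ 12, which holds.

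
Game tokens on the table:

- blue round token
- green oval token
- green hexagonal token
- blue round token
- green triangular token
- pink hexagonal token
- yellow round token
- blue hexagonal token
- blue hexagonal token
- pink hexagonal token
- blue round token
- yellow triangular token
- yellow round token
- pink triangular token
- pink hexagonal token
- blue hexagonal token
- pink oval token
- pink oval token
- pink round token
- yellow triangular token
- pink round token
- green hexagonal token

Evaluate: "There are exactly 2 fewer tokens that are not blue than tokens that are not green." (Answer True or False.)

True

There are 16 tokens that are not blue.
There are 18 tokens that are not green.
The claim requires 18 − 16 (= 2) to equal 2, which holds.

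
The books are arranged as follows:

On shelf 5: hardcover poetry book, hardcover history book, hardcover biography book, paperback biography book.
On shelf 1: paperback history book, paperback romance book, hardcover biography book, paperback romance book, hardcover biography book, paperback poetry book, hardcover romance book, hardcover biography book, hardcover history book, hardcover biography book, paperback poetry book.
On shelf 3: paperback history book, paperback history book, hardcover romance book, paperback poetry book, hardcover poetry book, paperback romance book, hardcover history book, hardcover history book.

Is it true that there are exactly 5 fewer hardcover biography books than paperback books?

True

hardcover biography books: 5.
paperback books: 10.
The claim requires 10 − 5 (= 5) to equal 5, which holds.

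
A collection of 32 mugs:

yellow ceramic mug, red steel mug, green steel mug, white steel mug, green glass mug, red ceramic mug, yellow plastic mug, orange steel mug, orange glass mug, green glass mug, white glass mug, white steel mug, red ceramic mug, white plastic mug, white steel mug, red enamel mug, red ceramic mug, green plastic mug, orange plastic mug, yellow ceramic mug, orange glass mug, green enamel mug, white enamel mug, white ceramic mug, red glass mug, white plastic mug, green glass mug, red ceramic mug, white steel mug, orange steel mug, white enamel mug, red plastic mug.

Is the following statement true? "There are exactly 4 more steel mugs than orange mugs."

|steel mugs| = 8.
|orange mugs| = 5.
The claim requires 8 − 5 (= 3) to equal 4, which does not hold.

False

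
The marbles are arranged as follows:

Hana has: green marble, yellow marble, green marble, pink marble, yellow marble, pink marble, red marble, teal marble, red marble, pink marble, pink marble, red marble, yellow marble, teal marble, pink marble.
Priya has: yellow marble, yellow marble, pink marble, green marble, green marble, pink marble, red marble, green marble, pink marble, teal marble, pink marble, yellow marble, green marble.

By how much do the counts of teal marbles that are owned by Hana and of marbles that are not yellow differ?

20

teal marbles owned by Hana: 2. marbles that are not yellow: 22.
|2 − 22| = 22 − 2 = 20.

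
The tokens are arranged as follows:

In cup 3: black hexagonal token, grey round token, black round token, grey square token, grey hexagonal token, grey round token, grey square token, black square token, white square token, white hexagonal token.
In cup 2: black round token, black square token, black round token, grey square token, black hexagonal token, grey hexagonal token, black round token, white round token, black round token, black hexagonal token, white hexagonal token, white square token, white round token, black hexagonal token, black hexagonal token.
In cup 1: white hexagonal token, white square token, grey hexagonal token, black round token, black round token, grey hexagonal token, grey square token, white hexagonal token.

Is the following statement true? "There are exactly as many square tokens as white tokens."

True

There are 9 square tokens.
There are 9 white tokens.
The claim requires 9 = 9, which holds.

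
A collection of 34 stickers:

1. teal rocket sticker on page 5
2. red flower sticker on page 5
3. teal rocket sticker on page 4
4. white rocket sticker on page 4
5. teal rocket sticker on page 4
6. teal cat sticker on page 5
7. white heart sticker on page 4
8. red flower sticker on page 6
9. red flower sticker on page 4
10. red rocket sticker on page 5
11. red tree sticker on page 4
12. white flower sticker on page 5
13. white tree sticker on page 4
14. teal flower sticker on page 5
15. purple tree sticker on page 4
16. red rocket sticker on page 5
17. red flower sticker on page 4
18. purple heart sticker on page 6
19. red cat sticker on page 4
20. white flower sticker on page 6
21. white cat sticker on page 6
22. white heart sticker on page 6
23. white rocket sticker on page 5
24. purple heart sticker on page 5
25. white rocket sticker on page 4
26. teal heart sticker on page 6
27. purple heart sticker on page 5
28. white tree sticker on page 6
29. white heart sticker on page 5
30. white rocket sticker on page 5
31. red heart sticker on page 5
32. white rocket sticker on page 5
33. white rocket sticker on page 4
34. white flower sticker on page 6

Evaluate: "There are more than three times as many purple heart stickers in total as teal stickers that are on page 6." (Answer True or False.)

There are 3 purple heart stickers.
There is 1 teal sticker on page 6.
The claim requires 3 > 3 × 1 = 3, which does not hold.

False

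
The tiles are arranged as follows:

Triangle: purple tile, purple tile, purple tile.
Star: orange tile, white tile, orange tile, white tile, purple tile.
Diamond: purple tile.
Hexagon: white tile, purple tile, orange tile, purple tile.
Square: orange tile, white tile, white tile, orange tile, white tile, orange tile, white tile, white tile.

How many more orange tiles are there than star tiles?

1

orange tiles: 6.
star tiles: 5.
6 − 5 = 1.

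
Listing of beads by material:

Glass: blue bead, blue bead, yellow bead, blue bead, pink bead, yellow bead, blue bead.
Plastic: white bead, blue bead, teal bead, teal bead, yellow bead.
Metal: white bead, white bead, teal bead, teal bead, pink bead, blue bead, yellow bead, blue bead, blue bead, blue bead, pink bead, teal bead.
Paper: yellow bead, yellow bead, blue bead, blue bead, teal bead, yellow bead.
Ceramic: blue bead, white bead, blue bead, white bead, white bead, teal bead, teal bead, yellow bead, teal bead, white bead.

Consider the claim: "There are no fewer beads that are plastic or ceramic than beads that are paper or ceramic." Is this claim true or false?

There are 15 beads that are plastic or ceramic.
There are 16 beads that are paper or ceramic.
The claim requires 15 ≥ 16, which does not hold.

False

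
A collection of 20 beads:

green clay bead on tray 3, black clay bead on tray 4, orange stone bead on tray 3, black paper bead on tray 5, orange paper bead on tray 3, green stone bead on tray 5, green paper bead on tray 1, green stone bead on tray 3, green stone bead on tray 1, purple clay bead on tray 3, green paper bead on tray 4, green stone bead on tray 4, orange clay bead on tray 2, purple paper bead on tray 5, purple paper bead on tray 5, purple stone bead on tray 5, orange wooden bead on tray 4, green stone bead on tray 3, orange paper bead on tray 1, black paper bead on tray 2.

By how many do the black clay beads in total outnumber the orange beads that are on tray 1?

black clay beads: 1.
orange beads on tray 1: 1.
1 − 1 = 0.

0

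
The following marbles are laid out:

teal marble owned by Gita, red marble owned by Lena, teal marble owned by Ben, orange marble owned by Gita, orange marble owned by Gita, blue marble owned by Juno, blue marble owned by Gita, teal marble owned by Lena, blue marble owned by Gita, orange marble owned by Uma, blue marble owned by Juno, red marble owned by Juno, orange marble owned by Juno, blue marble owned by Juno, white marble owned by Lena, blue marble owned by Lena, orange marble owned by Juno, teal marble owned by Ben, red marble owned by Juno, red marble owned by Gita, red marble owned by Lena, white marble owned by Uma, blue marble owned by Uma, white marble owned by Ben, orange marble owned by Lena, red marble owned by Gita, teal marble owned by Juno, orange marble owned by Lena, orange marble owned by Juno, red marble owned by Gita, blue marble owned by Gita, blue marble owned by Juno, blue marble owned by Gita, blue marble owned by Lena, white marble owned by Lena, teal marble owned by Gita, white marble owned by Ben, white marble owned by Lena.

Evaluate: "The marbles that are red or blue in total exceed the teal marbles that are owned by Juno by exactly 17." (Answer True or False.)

True

|marbles that are red or blue| = 18.
|teal marbles owned by Juno| = 1.
The claim requires 18 − 1 (= 17) to equal 17, which holds.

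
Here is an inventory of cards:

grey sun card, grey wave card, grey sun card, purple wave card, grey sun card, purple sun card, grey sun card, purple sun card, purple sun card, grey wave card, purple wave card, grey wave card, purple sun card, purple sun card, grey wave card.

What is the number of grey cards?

8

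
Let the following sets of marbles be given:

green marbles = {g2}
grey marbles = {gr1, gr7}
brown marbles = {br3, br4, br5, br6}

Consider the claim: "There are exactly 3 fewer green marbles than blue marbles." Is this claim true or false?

False

green marbles: 1.
blue marbles: 0.
The claim requires 0 − 1 (= -1) to equal 3, which does not hold.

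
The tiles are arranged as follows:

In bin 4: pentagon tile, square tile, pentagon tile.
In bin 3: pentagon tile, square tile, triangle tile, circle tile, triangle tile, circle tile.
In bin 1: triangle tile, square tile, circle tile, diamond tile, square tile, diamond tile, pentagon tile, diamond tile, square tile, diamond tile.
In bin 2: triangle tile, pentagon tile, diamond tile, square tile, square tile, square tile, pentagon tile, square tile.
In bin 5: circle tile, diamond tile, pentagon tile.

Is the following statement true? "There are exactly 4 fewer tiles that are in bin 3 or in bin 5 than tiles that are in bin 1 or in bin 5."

True

tiles in bin 3 or in bin 5: 9.
tiles in bin 1 or in bin 5: 13.
The claim requires 13 − 9 (= 4) to equal 4, which holds.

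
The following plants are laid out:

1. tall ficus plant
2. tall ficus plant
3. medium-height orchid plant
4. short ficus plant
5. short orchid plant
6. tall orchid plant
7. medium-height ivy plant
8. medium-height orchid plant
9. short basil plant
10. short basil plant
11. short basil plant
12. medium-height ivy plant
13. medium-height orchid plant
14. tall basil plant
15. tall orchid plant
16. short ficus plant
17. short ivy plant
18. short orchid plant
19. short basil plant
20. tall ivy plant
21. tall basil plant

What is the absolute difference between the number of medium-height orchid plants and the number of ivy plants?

medium-height orchid plants: 3. ivy plants: 4.
|3 − 4| = 4 − 3 = 1.

1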